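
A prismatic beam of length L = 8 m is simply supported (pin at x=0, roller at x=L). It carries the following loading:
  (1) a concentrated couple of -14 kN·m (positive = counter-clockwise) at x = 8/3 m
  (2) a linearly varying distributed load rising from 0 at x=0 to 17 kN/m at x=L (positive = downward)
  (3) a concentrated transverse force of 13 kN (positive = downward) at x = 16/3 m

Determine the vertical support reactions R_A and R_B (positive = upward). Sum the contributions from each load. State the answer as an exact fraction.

Load 1 — applied couple M₀=-14 kN·m at a=8/3 m (b=L-a=16/3):
  R_A = M₀/L = (-14)/8 = -7/4 kN
  R_B = -M₀/L = -(-14)/8 = 7/4 kN
Load 2 — triangular load w₀=17 kN/m (0→w₀ over full span):
  R_A = w₀L/6 = 17·8/6 = 68/3 kN
  R_B = w₀L/3 = 17·8/3 = 136/3 kN
Load 3 — point force P=13 kN at a=16/3 m (b=L-a=8/3):
  R_A = Pb/L = 13·(8/3)/8 = 13/3 kN
  R_B = Pa/L = 13·(16/3)/8 = 26/3 kN
Superposition: R_A = 101/4 kN, R_B = 223/4 kN

R_A = 101/4 kN, R_B = 223/4 kN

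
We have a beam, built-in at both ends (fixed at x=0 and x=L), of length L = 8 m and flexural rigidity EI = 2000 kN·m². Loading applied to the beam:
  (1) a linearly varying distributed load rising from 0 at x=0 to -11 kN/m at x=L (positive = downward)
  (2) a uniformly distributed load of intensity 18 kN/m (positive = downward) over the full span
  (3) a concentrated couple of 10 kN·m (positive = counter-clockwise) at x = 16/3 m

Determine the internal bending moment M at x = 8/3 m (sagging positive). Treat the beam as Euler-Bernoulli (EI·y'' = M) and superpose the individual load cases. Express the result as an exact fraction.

Load 1 — triangular load w₀=-11 kN/m (0→w₀ over full span):
  M_1 = 3w₀Lx/20 - w₀L²/30 - w₀x³/(6L) = 3·(-11)·8·(8/3)/20 - (-11)·8²/30 - (-11)·(8/3)³/(6·8) = -2992/405 kN·m
Load 2 — uniform load w=18 kN/m over full span:
  M_2 = wLx/2 - wL²/12 - wx²/2 = 18·8·(8/3)/2 - 18·8²/12 - 18·(8/3)²/2 = 32 kN·m
Load 3 — applied couple M₀=10 kN·m at a=16/3 m (b=L-a=8/3):
  M_3 = R_Ax - M_A  [x≤a] with R_A=5/3, M_A=10/3 = (5/3)·(8/3) - (10/3) = 10/9 kN·m
Superposition: M = Σ M_i = 10418/405 kN·m ≈ 25.723457 kN·m

M(8/3) = 10418/405 kN·m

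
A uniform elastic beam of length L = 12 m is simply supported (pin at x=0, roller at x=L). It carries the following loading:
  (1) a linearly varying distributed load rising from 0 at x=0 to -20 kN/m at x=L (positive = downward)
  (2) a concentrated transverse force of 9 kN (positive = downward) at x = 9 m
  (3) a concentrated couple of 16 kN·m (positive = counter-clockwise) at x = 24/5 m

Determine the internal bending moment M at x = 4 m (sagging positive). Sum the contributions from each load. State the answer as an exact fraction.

M(4) = -1151/9 kN·m

Load 1 — triangular load w₀=-20 kN/m (0→w₀ over full span):
  M_1 = w₀Lx/6 - w₀x³/(6L) = (-20)·12·4/6 - (-20)·4³/(6·12) = -1280/9 kN·m
Load 2 — point force P=9 kN at a=9 m (b=L-a=3):
  M_2 = Pbx/L  [x≤a] = 9·3·4/12 = 9 kN·m
Load 3 — applied couple M₀=16 kN·m at a=24/5 m (b=L-a=36/5):
  M_3 = M₀x/L  [x≤a] = 16·4/12 = 16/3 kN·m
Superposition: M = Σ M_i = -1151/9 kN·m ≈ -127.888889 kN·m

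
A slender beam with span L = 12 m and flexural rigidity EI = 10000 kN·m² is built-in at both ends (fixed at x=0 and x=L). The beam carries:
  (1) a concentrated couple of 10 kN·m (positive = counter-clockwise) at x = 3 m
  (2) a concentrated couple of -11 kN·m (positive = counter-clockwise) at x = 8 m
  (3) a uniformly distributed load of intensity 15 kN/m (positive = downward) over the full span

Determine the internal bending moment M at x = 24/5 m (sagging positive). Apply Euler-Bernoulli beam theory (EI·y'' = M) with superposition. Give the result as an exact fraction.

M(24/5) = 587/8 kN·m

Load 1 — applied couple M₀=10 kN·m at a=3 m (b=L-a=9):
  M_1 = R_Ax - M_A - M₀  [x>a] with R_A=15/16, M_A=-15/8 = (15/16)·(24/5) - (-15/8) - 10 = -29/8 kN·m
Load 2 — applied couple M₀=-11 kN·m at a=8 m (b=L-a=4):
  M_2 = R_Ax - M_A  [x≤a] with R_A=-11/9, M_A=-11/3 = (-11/9)·(24/5) - (-11/3) = -11/5 kN·m
Load 3 — uniform load w=15 kN/m over full span:
  M_3 = wLx/2 - wL²/12 - wx²/2 = 15·12·(24/5)/2 - 15·12²/12 - 15·(24/5)²/2 = 396/5 kN·m
Superposition: M = Σ M_i = 587/8 kN·m ≈ 73.375000 kN·m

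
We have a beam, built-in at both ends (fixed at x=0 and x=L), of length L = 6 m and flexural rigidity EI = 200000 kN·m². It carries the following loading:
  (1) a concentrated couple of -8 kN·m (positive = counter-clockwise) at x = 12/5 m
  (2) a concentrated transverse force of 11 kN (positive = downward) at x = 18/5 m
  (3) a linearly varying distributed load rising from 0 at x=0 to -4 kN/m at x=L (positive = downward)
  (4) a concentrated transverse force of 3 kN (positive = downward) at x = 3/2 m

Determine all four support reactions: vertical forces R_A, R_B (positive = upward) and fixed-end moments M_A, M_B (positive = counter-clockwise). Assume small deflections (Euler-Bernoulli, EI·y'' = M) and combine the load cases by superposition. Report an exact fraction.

R_A = 3533/4000 kN, M_A = 12429/4000 kN·m, R_B = 4467/4000 kN, M_B = -22831/4000 kN·m

Load 1 — applied couple M₀=-8 kN·m at a=12/5 m (b=L-a=18/5):
  R_A = 6M₀ab/L³ = 6·(-8)·(12/5)·(18/5)/6³ = -48/25 kN
  M_A = M₀b(2a-b)/L² = (-8)·(18/5)·(2·(12/5)-(18/5))/6² = -24/25 kN·m
  R_B = -6M₀ab/L³ = -6·(-8)·(12/5)·(18/5)/6³ = 48/25 kN
  M_B = M₀a(2b-a)/L² = (-8)·(12/5)·(2·(18/5)-(12/5))/6² = -64/25 kN·m
Load 2 — point force P=11 kN at a=18/5 m (b=L-a=12/5):
  R_A = Pb²(3a+b)/L³ = 11·(12/5)²·(3·(18/5)+(12/5))/6³ = 484/125 kN
  M_A = Pab²/L² = 11·(18/5)·(12/5)²/6² = 792/125 kN·m
  R_B = Pa²(a+3b)/L³ = 11·(18/5)²·((18/5)+3·(12/5))/6³ = 891/125 kN
  M_B = -Pa²b/L² = -11·(18/5)²·(12/5)/6² = -1188/125 kN·m
Load 3 — triangular load w₀=-4 kN/m (0→w₀ over full span):
  R_A = 3w₀L/20 = 3·(-4)·6/20 = -18/5 kN
  M_A = w₀L²/30 = (-4)·6²/30 = -24/5 kN·m
  R_B = 7w₀L/20 = 7·(-4)·6/20 = -42/5 kN
  M_B = -w₀L²/20 = -(-4)·6²/20 = 36/5 kN·m
Load 4 — point force P=3 kN at a=3/2 m (b=L-a=9/2):
  R_A = Pb²(3a+b)/L³ = 3·(9/2)²·(3·(3/2)+(9/2))/6³ = 81/32 kN
  M_A = Pab²/L² = 3·(3/2)·(9/2)²/6² = 81/32 kN·m
  R_B = Pa²(a+3b)/L³ = 3·(3/2)²·((3/2)+3·(9/2))/6³ = 15/32 kN
  M_B = -Pa²b/L² = -3·(3/2)²·(9/2)/6² = -27/32 kN·m
Superposition: R_A = 3533/4000 kN, M_A = 12429/4000 kN·m, R_B = 4467/4000 kN, M_B = -22831/4000 kN·m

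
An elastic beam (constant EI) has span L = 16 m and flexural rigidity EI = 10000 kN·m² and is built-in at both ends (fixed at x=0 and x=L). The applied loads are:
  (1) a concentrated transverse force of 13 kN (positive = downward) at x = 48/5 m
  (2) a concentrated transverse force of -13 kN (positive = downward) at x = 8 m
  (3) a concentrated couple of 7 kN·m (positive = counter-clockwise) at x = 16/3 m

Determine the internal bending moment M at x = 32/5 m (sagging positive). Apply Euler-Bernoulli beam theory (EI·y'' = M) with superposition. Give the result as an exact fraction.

Load 1 — point force P=13 kN at a=48/5 m (b=L-a=32/5):
  M_1 = Pb²(3a+b)x/L³ - Pab²/L²  [x≤a] = 13·(32/5)²·(3·(48/5)+(32/5))·(32/5)/16³ - 13·(48/5)·(32/5)²/16² = 5824/625 kN·m
Load 2 — point force P=-13 kN at a=8 m (b=L-a=8):
  M_2 = Pb²(3a+b)x/L³ - Pab²/L²  [x≤a] = (-13)·8²·(3·8+8)·(32/5)/16³ - (-13)·8·8²/16² = -78/5 kN·m
Load 3 — applied couple M₀=7 kN·m at a=16/3 m (b=L-a=32/3):
  M_3 = R_Ax - M_A - M₀  [x>a] with R_A=7/12, M_A=0 = (7/12)·(32/5) - 0 - 7 = -49/15 kN·m
Superposition: M = Σ M_i = -17903/1875 kN·m ≈ -9.548267 kN·m

M(32/5) = -17903/1875 kN·m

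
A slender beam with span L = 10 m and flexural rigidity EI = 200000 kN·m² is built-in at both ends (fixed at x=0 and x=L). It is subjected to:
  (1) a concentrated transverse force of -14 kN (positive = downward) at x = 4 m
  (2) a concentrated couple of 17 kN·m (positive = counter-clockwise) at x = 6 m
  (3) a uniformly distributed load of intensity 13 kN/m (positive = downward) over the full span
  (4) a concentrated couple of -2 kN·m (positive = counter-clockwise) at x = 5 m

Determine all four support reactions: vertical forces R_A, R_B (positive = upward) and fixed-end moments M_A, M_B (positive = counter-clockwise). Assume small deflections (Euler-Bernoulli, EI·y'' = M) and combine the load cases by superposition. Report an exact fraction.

R_A = 14519/250 kN, M_A = 13967/150 kN·m, R_B = 14481/250 kN, M_B = -14003/150 kN·m

Load 1 — point force P=-14 kN at a=4 m (b=L-a=6):
  R_A = Pb²(3a+b)/L³ = (-14)·6²·(3·4+6)/10³ = -1134/125 kN
  M_A = Pab²/L² = (-14)·4·6²/10² = -504/25 kN·m
  R_B = Pa²(a+3b)/L³ = (-14)·4²·(4+3·6)/10³ = -616/125 kN
  M_B = -Pa²b/L² = -(-14)·4²·6/10² = 336/25 kN·m
Load 2 — applied couple M₀=17 kN·m at a=6 m (b=L-a=4):
  R_A = 6M₀ab/L³ = 6·17·6·4/10³ = 306/125 kN
  M_A = M₀b(2a-b)/L² = 17·4·(2·6-4)/10² = 136/25 kN·m
  R_B = -6M₀ab/L³ = -6·17·6·4/10³ = -306/125 kN
  M_B = M₀a(2b-a)/L² = 17·6·(2·4-6)/10² = 51/25 kN·m
Load 3 — uniform load w=13 kN/m over full span:
  R_A = wL/2 = 13·10/2 = 65 kN
  M_A = wL²/12 = 13·10²/12 = 325/3 kN·m
  R_B = wL/2 = 13·10/2 = 65 kN
  M_B = -wL²/12 = -13·10²/12 = -325/3 kN·m
Load 4 — applied couple M₀=-2 kN·m at a=5 m (b=L-a=5):
  R_A = 6M₀ab/L³ = 6·(-2)·5·5/10³ = -3/10 kN
  M_A = M₀b(2a-b)/L² = (-2)·5·(2·5-5)/10² = -1/2 kN·m
  R_B = -6M₀ab/L³ = -6·(-2)·5·5/10³ = 3/10 kN
  M_B = M₀a(2b-a)/L² = (-2)·5·(2·5-5)/10² = -1/2 kN·m
Superposition: R_A = 14519/250 kN, M_A = 13967/150 kN·m, R_B = 14481/250 kN, M_B = -14003/150 kN·m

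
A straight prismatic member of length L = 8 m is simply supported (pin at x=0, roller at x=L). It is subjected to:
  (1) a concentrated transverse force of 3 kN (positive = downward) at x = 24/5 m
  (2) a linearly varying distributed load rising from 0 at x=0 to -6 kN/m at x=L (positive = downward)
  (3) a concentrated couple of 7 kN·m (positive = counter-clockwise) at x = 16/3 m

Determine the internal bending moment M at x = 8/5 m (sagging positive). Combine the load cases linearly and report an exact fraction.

Load 1 — point force P=3 kN at a=24/5 m (b=L-a=16/5):
  M_1 = Pbx/L  [x≤a] = 3·(16/5)·(8/5)/8 = 48/25 kN·m
Load 2 — triangular load w₀=-6 kN/m (0→w₀ over full span):
  M_2 = w₀Lx/6 - w₀x³/(6L) = (-6)·8·(8/5)/6 - (-6)·(8/5)³/(6·8) = -1536/125 kN·m
Load 3 — applied couple M₀=7 kN·m at a=16/3 m (b=L-a=8/3):
  M_3 = M₀x/L  [x≤a] = 7·(8/5)/8 = 7/5 kN·m
Superposition: M = Σ M_i = -1121/125 kN·m ≈ -8.968000 kN·m

M(8/5) = -1121/125 kN·m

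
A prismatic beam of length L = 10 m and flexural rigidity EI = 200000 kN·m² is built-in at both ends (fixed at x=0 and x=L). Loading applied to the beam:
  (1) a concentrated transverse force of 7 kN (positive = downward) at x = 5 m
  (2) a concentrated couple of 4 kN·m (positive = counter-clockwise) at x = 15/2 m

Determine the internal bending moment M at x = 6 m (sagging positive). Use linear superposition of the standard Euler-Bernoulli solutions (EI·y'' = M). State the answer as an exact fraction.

Load 1 — point force P=7 kN at a=5 m (b=L-a=5):
  M_1 = Pa²(a+3b)(L-x)/L³ - Pa²b/L²  [x>a] = 7·5²·(5+3·5)·(10-6)/10³ - 7·5²·5/10² = 21/4 kN·m
Load 2 — applied couple M₀=4 kN·m at a=15/2 m (b=L-a=5/2):
  M_2 = R_Ax - M_A  [x≤a] with R_A=9/20, M_A=5/4 = (9/20)·6 - (5/4) = 29/20 kN·m
Superposition: M = Σ M_i = 67/10 kN·m ≈ 6.700000 kN·m

M(6) = 67/10 kN·m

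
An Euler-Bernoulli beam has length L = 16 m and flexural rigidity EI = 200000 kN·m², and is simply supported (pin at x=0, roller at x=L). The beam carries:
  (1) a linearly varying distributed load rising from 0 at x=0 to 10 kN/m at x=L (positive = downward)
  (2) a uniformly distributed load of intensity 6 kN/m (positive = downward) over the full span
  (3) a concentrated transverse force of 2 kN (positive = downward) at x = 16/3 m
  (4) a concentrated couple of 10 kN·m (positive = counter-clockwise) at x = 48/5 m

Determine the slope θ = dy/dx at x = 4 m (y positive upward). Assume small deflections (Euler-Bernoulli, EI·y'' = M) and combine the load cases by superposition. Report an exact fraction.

Load 1 — triangular load w₀=10 kN/m (0→w₀ over full span):
  θ_1 = -w₀(7L⁴-30L²x²+15x⁴)/(360LEI) = -10·(7·16⁴-30·16²·4²+15·4⁴)/(360·16·200000) = -1327/450000 rad
Load 2 — uniform load w=6 kN/m over full span:
  θ_2 = -w(L³-6Lx²+4x³)/(24EI) = -6·(16³-6·16·4²+4·4³)/(24·200000) = -11/3125 rad
Load 3 — point force P=2 kN at a=16/3 m (b=L-a=32/3):
  θ_3 = -Pb(L²-b²-3x²)/(6LEI)  [x≤a] = -2·(32/3)·(16²-(32/3)²-3·4²)/(6·16·200000) = -53/506250 rad
Load 4 — applied couple M₀=10 kN·m at a=48/5 m (b=L-a=32/5):
  θ_4 = (M₀x²/(2L)+C₁)/EI  [x≤a] with C₁=M₀(3b²-L²)/(6L)=-208/15 = (10·4²/(2·16)+(-208/15))/200000 = -133/3000000 rad
Superposition: θ = Σ θ_i = -536051/81000000 rad ≈ -0.006618 rad

θ(4) = -536051/81000000 rad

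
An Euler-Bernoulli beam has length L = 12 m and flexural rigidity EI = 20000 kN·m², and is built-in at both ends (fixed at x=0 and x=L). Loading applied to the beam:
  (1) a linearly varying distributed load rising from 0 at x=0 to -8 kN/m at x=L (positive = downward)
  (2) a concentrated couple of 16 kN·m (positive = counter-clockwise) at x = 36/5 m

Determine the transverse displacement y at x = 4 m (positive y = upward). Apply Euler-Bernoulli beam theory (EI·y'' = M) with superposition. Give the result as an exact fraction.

Load 1 — triangular load w₀=-8 kN/m (0→w₀ over full span):
  y_1 = -w₀x²(L-x)²(x+2L)/(120LEI) = -(-8)·4²·(12-4)²·(4+2·12)/(120·12·20000) = 224/28125 m
Load 2 — applied couple M₀=16 kN·m at a=36/5 m (b=L-a=24/5):
  y_2 = (R_Ax³/6 - M_Ax²/2)/EI  [x≤a] with R_A=48/25, M_A=128/25 = ((48/25)·4³/6 - (128/25)·4²/2)/20000 = -16/15625 m
Superposition: y = Σ y_i = 976/140625 m ≈ 0.006940 m

y(4) = 976/140625 m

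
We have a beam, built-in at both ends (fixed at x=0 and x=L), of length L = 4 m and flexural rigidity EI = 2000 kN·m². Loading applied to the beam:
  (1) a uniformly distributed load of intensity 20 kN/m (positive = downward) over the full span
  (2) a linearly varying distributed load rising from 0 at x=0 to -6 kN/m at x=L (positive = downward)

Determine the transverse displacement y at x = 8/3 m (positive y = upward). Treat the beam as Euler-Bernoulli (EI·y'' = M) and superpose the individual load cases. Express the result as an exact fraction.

y(8/3) = -224/50625 m

Load 1 — uniform load w=20 kN/m over full span:
  y_1 = -wx²(L-x)²/(24EI) = -20·(8/3)²·(4-(8/3))²/(24·2000) = -32/6075 m
Load 2 — triangular load w₀=-6 kN/m (0→w₀ over full span):
  y_2 = -w₀x²(L-x)²(x+2L)/(120LEI) = -(-6)·(8/3)²·(4-(8/3))²·((8/3)+2·4)/(120·4·2000) = 128/151875 m
Superposition: y = Σ y_i = -224/50625 m ≈ -0.004425 m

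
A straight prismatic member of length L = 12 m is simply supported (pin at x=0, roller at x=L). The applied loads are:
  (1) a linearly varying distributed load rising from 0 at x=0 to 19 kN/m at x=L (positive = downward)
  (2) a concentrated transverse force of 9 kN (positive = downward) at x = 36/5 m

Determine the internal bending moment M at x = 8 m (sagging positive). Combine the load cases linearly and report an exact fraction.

M(8) = 8572/45 kN·m

Load 1 — triangular load w₀=19 kN/m (0→w₀ over full span):
  M_1 = w₀Lx/6 - w₀x³/(6L) = 19·12·8/6 - 19·8³/(6·12) = 1520/9 kN·m
Load 2 — point force P=9 kN at a=36/5 m (b=L-a=24/5):
  M_2 = Pa(L-x)/L  [x>a] = 9·(36/5)·(12-8)/12 = 108/5 kN·m
Superposition: M = Σ M_i = 8572/45 kN·m ≈ 190.488889 kN·m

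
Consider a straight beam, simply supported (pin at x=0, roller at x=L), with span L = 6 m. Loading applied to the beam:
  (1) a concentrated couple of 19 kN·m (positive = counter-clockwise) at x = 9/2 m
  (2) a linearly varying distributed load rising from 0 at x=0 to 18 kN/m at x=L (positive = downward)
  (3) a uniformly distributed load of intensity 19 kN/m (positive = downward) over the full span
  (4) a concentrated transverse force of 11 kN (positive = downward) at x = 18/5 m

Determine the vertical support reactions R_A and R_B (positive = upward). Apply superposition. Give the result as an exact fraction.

R_A = 2477/30 kN, R_B = 2893/30 kN

Load 1 — applied couple M₀=19 kN·m at a=9/2 m (b=L-a=3/2):
  R_A = M₀/L = 19/6 kN
  R_B = -M₀/L = -19/6 kN
Load 2 — triangular load w₀=18 kN/m (0→w₀ over full span):
  R_A = w₀L/6 = 18·6/6 = 18 kN
  R_B = w₀L/3 = 18·6/3 = 36 kN
Load 3 — uniform load w=19 kN/m over full span:
  R_A = wL/2 = 19·6/2 = 57 kN
  R_B = wL/2 = 19·6/2 = 57 kN
Load 4 — point force P=11 kN at a=18/5 m (b=L-a=12/5):
  R_A = Pb/L = 11·(12/5)/6 = 22/5 kN
  R_B = Pa/L = 11·(18/5)/6 = 33/5 kN
Superposition: R_A = 2477/30 kN, R_B = 2893/30 kN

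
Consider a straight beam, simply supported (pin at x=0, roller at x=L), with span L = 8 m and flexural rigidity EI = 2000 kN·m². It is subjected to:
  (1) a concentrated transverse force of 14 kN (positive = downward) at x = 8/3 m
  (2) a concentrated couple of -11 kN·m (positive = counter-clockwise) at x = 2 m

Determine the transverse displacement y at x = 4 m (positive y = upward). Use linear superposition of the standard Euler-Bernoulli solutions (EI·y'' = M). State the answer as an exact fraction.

y(4) = -12977/162000 m

Load 1 — point force P=14 kN at a=8/3 m (b=L-a=16/3):
  y_1 = -Pa(L-x)(2Lx-a²-x²)/(6LEI)  [x>a] = -14·(8/3)·(8-4)·(2·8·4-(8/3)²-4²)/(6·8·2000) = -644/10125 m
Load 2 — applied couple M₀=-11 kN·m at a=2 m (b=L-a=6):
  y_2 = (M₀x³/(6L)-M₀(x-a)²/2+C₁x)/EI  [x>a] with C₁=M₀(3b²-L²)/(6L)=-121/12 = ((-11)·4³/(6·8)-(-11)·(4-2)²/2+(-121/12)·4)/2000 = -33/2000 m
Superposition: y = Σ y_i = -12977/162000 m ≈ -0.080105 m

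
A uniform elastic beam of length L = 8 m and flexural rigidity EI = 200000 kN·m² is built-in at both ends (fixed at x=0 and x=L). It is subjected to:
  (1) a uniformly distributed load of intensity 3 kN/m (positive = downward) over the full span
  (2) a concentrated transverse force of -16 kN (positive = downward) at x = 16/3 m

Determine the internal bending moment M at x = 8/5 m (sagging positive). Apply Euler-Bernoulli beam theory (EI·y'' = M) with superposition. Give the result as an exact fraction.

Load 1 — uniform load w=3 kN/m over full span:
  M_1 = wLx/2 - wL²/12 - wx²/2 = 3·8·(8/5)/2 - 3·8²/12 - 3·(8/5)²/2 = -16/25 kN·m
Load 2 — point force P=-16 kN at a=16/3 m (b=L-a=8/3):
  M_2 = Pb²(3a+b)x/L³ - Pab²/L²  [x≤a] = (-16)·(8/3)²·(3·(16/3)+(8/3))·(8/5)/8³ - (-16)·(16/3)·(8/3)²/8² = 128/45 kN·m
Superposition: M = Σ M_i = 496/225 kN·m ≈ 2.204444 kN·m

M(8/5) = 496/225 kN·m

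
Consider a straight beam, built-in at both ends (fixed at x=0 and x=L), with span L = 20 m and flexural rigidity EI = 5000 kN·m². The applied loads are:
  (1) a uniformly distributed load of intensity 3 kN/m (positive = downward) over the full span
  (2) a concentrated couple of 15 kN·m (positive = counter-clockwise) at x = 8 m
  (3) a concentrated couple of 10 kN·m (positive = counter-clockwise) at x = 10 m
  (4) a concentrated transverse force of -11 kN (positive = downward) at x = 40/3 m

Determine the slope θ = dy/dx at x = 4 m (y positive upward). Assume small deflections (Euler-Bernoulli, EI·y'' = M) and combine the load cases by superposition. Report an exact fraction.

θ(4) = -12841/421875 rad

Load 1 — uniform load w=3 kN/m over full span:
  θ_1 = -wx(L-x)(L-2x)/(12EI) = -3·4·(20-4)·(20-2·4)/(12·5000) = -24/625 rad
Load 2 — applied couple M₀=15 kN·m at a=8 m (b=L-a=12):
  θ_2 = (R_Ax²/2 - M_Ax)/EI  [x≤a] with R_A=27/25, M_A=9/5 = ((27/25)·4²/2 - (9/5)·4)/5000 = 9/31250 rad
Load 3 — applied couple M₀=10 kN·m at a=10 m (b=L-a=10):
  θ_3 = (R_Ax²/2 - M_Ax)/EI  [x≤a] with R_A=3/4, M_A=5/2 = ((3/4)·4²/2 - (5/2)·4)/5000 = -1/1250 rad
Load 4 — point force P=-11 kN at a=40/3 m (b=L-a=20/3):
  θ_4 = -Pb²x(2aL-(3a+b)x)/(2L³EI)  [x≤a] = -(-11)·(20/3)²·4·(2·(40/3)·20-(3·(40/3)+(20/3))·4)/(2·20³·5000) = 143/16875 rad
Superposition: θ = Σ θ_i = -12841/421875 rad ≈ -0.030438 rad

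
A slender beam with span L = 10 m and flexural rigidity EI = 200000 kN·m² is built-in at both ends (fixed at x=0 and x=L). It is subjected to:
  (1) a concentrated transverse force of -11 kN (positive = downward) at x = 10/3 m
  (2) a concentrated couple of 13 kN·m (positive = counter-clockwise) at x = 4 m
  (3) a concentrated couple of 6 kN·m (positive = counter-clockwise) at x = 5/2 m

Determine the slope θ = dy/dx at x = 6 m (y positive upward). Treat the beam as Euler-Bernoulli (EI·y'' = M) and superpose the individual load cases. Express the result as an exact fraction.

θ(6) = -30469/450000000 rad

Load 1 — point force P=-11 kN at a=10/3 m (b=L-a=20/3):
  θ_1 = Pa²(L-x)(2bL-(3b+a)(L-x))/(2L³EI)  [x>a] = (-11)·(10/3)²·(10-6)·(2·(20/3)·10-(3·(20/3)+(10/3))·(10-6))/(2·10³·200000) = -11/225000 rad
Load 2 — applied couple M₀=13 kN·m at a=4 m (b=L-a=6):
  θ_2 = (R_Ax²/2 - M_Ax - M₀(x-a))/EI  [x>a] with R_A=234/125, M_A=39/25 = ((234/125)·6²/2 - (39/25)·6 - 13·(6-4))/200000 = -13/1562500 rad
Load 3 — applied couple M₀=6 kN·m at a=5/2 m (b=L-a=15/2):
  θ_3 = (R_Ax²/2 - M_Ax - M₀(x-a))/EI  [x>a] with R_A=27/40, M_A=-9/8 = ((27/40)·6²/2 - (-9/8)·6 - 6·(6-(5/2)))/200000 = -21/2000000 rad
Superposition: θ = Σ θ_i = -30469/450000000 rad ≈ -0.000068 rad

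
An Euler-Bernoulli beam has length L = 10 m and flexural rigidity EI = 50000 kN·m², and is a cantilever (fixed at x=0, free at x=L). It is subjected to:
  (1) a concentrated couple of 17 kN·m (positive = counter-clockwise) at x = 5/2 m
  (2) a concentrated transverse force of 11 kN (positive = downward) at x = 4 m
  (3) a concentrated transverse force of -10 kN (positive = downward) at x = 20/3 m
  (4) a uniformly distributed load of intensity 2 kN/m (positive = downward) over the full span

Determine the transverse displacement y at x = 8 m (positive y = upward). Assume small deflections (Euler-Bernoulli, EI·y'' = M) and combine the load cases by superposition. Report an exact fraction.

y(8) = -551129/32400000 m

Load 1 — applied couple M₀=17 kN·m at a=5/2 m (b=L-a=15/2):
  y_1 = M₀a(2x-a)/(2EI)  [x>a] = 17·(5/2)·(2·8-(5/2))/(2·50000) = 459/80000 m
Load 2 — point force P=11 kN at a=4 m (b=L-a=6):
  y_2 = -Pa²(3x-a)/(6EI)  [x>a] = -11·4²·(3·8-4)/(6·50000) = -22/1875 m
Load 3 — point force P=-10 kN at a=20/3 m (b=L-a=10/3):
  y_3 = -Pa²(3x-a)/(6EI)  [x>a] = -(-10)·(20/3)²·(3·8-(20/3))/(6·50000) = 52/2025 m
Load 4 — uniform load w=2 kN/m over full span:
  y_4 = -wx²(x²-4Lx+6L²)/(24EI) = -2·8²·(8²-4·10·8+6·10²)/(24·50000) = -344/9375 m
Superposition: y = Σ y_i = -551129/32400000 m ≈ -0.017010 m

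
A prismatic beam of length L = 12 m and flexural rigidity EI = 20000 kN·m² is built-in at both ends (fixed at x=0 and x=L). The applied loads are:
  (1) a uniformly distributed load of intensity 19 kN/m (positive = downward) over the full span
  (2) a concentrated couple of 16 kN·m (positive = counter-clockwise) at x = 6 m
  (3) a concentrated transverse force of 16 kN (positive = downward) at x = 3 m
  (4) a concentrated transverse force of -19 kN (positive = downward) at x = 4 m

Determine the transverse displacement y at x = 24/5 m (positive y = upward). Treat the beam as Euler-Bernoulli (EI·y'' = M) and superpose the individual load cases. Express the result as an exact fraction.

Load 1 — uniform load w=19 kN/m over full span:
  y_1 = -wx²(L-x)²/(24EI) = -19·(24/5)²·(12-(24/5))²/(24·20000) = -18468/390625 m
Load 2 — applied couple M₀=16 kN·m at a=6 m (b=L-a=6):
  y_2 = (R_Ax³/6 - M_Ax²/2)/EI  [x≤a] with R_A=2, M_A=4 = (2·(24/5)³/6 - 4·(24/5)²/2)/20000 = -36/78125 m
Load 3 — point force P=16 kN at a=3 m (b=L-a=9):
  y_3 = -Pa²(L-x)²(3bL-(3b+a)(L-x))/(6L³EI)  [x>a] = -16·3²·(12-(24/5))²·(3·9·12-(3·9+3)·(12-(24/5)))/(6·12³·20000) = -243/62500 m
Load 4 — point force P=-19 kN at a=4 m (b=L-a=8):
  y_4 = -Pa²(L-x)²(3bL-(3b+a)(L-x))/(6L³EI)  [x>a] = -(-19)·4²·(12-(24/5))²·(3·8·12-(3·8+4)·(12-(24/5)))/(6·12³·20000) = 513/78125 m
Superposition: y = Σ y_i = -70407/1562500 m ≈ -0.045060 m

y(24/5) = -70407/1562500 m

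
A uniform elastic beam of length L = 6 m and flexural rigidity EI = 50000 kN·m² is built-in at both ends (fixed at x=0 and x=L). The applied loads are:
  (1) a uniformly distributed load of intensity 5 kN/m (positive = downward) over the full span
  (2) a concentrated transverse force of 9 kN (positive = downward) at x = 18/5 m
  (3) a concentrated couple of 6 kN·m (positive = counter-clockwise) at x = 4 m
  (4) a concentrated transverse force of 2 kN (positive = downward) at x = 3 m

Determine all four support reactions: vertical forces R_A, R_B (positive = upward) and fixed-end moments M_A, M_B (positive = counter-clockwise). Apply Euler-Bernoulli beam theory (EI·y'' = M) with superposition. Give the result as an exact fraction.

R_A = 7688/375 kN, M_A = 5921/250 kN·m, R_B = 7687/375 kN, M_B = -6069/250 kN·m

Load 1 — uniform load w=5 kN/m over full span:
  R_A = wL/2 = 5·6/2 = 15 kN
  M_A = wL²/12 = 5·6²/12 = 15 kN·m
  R_B = wL/2 = 5·6/2 = 15 kN
  M_B = -wL²/12 = -5·6²/12 = -15 kN·m
Load 2 — point force P=9 kN at a=18/5 m (b=L-a=12/5):
  R_A = Pb²(3a+b)/L³ = 9·(12/5)²·(3·(18/5)+(12/5))/6³ = 396/125 kN
  M_A = Pab²/L² = 9·(18/5)·(12/5)²/6² = 648/125 kN·m
  R_B = Pa²(a+3b)/L³ = 9·(18/5)²·((18/5)+3·(12/5))/6³ = 729/125 kN
  M_B = -Pa²b/L² = -9·(18/5)²·(12/5)/6² = -972/125 kN·m
Load 3 — applied couple M₀=6 kN·m at a=4 m (b=L-a=2):
  R_A = 6M₀ab/L³ = 6·6·4·2/6³ = 4/3 kN
  M_A = M₀b(2a-b)/L² = 6·2·(2·4-2)/6² = 2 kN·m
  R_B = -6M₀ab/L³ = -6·6·4·2/6³ = -4/3 kN
  M_B = M₀a(2b-a)/L² = 6·4·(2·2-4)/6² = 0 kN·m
Load 4 — point force P=2 kN at a=3 m (b=L-a=3):
  R_A = Pb²(3a+b)/L³ = 2·3²·(3·3+3)/6³ = 1 kN
  M_A = Pab²/L² = 2·3·3²/6² = 3/2 kN·m
  R_B = Pa²(a+3b)/L³ = 2·3²·(3+3·3)/6³ = 1 kN
  M_B = -Pa²b/L² = -2·3²·3/6² = -3/2 kN·m
Superposition: R_A = 7688/375 kN, M_A = 5921/250 kN·m, R_B = 7687/375 kN, M_B = -6069/250 kN·m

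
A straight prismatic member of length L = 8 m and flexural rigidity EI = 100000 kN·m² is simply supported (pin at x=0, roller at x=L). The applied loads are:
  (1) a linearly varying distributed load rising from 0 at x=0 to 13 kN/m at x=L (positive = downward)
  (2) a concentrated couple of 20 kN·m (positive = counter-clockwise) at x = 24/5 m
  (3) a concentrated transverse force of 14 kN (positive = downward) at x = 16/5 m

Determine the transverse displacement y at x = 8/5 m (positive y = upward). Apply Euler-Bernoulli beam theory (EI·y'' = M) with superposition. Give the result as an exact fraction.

Load 1 — triangular load w₀=13 kN/m (0→w₀ over full span):
  y_1 = -w₀x(7L⁴-10L²x²+3x⁴)/(360LEI) = -13·(8/5)·(7·8⁴-10·8²·(8/5)²+3·(8/5)⁴)/(360·8·100000) = -286208/146484375 m
Load 2 — applied couple M₀=20 kN·m at a=24/5 m (b=L-a=16/5):
  y_2 = (M₀x³/(6L)+C₁x)/EI  [x≤a] with C₁=M₀(3b²-L²)/(6L)=-208/15 = (20·(8/5)³/(6·8)+(-208/15)·(8/5))/100000 = -16/78125 m
Load 3 — point force P=14 kN at a=16/5 m (b=L-a=24/5):
  y_3 = -Pbx(L²-b²-x²)/(6LEI)  [x≤a] = -14·(24/5)·(8/5)·(8²-(24/5)²-(8/5)²)/(6·8·100000) = -336/390625 m
Superposition: y = Σ y_i = -442208/146484375 m ≈ -0.003019 m

y(8/5) = -442208/146484375 m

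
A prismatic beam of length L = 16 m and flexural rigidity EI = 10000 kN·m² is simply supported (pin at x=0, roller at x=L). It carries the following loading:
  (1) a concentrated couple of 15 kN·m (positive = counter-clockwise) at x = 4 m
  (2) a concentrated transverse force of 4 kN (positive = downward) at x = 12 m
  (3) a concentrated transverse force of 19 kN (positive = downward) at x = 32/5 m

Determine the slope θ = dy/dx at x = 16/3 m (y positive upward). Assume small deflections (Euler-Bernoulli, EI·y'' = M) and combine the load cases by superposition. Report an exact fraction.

θ(16/3) = -346741/22500000 rad

Load 1 — applied couple M₀=15 kN·m at a=4 m (b=L-a=12):
  θ_1 = (M₀x²/(2L)-M₀(x-a)+C₁)/EI  [x>a] with C₁=M₀(3b²-L²)/(6L)=55/2 = (15·(16/3)²/(2·16)-15·((16/3)-4)+(55/2))/10000 = 1/480 rad
Load 2 — point force P=4 kN at a=12 m (b=L-a=4):
  θ_2 = -Pb(L²-b²-3x²)/(6LEI)  [x≤a] = -4·4·(16²-4²-3·(16/3)²)/(6·16·10000) = -29/11250 rad
Load 3 — point force P=19 kN at a=32/5 m (b=L-a=48/5):
  θ_3 = -Pb(L²-b²-3x²)/(6LEI)  [x≤a] = -19·(48/5)·(16²-(48/5)²-3·(16/3)²)/(6·16·10000) = -3496/234375 rad
Superposition: θ = Σ θ_i = -346741/22500000 rad ≈ -0.015411 rad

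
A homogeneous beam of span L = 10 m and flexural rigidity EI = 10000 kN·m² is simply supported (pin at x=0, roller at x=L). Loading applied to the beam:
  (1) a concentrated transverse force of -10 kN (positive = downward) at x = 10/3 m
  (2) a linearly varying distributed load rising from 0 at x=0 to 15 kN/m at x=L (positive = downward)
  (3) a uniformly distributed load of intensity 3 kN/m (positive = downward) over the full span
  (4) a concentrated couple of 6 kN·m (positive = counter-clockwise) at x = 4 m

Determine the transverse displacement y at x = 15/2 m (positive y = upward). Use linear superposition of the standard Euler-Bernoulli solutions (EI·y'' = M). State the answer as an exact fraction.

Load 1 — point force P=-10 kN at a=10/3 m (b=L-a=20/3):
  y_1 = -Pa(L-x)(2Lx-a²-x²)/(6LEI)  [x>a] = -(-10)·(10/3)·(10-(15/2))·(2·10·(15/2)-(10/3)²-(15/2)²)/(6·10·10000) = 119/10368 m
Load 2 — triangular load w₀=15 kN/m (0→w₀ over full span):
  y_2 = -w₀x(7L⁴-10L²x²+3x⁴)/(360LEI) = -15·(15/2)·(7·10⁴-10·10²·(15/2)²+3·(15/2)⁴)/(360·10·10000) = -595/8192 m
Load 3 — uniform load w=3 kN/m over full span:
  y_3 = -wx(L³-2Lx²+x³)/(24EI) = -3·(15/2)·(10³-2·10·(15/2)²+(15/2)³)/(24·10000) = -57/2048 m
Load 4 — applied couple M₀=6 kN·m at a=4 m (b=L-a=6):
  y_4 = (M₀x³/(6L)-M₀(x-a)²/2+C₁x)/EI  [x>a] with C₁=M₀(3b²-L²)/(6L)=4/5 = (6·(15/2)³/(6·10)-6·((15/2)-4)²/2+(4/5)·(15/2))/10000 = 183/160000 m
Superposition: y = Σ y_i = -36430039/414720000 m ≈ -0.087842 m

y(15/2) = -36430039/414720000 m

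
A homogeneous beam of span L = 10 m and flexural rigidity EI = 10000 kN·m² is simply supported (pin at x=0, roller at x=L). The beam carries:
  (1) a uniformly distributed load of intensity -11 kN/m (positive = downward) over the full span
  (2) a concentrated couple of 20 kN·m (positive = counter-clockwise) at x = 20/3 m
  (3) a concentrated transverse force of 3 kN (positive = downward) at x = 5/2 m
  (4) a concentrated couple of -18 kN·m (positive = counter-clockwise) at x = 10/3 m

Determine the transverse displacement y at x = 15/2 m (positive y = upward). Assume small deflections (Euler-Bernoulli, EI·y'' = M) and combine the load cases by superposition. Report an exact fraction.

y(15/2) = 42157/460800 m

Load 1 — uniform load w=-11 kN/m over full span:
  y_1 = -wx(L³-2Lx²+x³)/(24EI) = -(-11)·(15/2)·(10³-2·10·(15/2)²+(15/2)³)/(24·10000) = 209/2048 m
Load 2 — applied couple M₀=20 kN·m at a=20/3 m (b=L-a=10/3):
  y_2 = (M₀x³/(6L)-M₀(x-a)²/2+C₁x)/EI  [x>a] with C₁=M₀(3b²-L²)/(6L)=-200/9 = (20·(15/2)³/(6·10)-20·((15/2)-(20/3))²/2+(-200/9)·(15/2))/10000 = -19/5760 m
Load 3 — point force P=3 kN at a=5/2 m (b=L-a=15/2):
  y_3 = -Pa(L-x)(2Lx-a²-x²)/(6LEI)  [x>a] = -3·(5/2)·(10-(15/2))·(2·10·(15/2)-(5/2)²-(15/2)²)/(6·10·10000) = -7/2560 m
Load 4 — applied couple M₀=-18 kN·m at a=10/3 m (b=L-a=20/3):
  y_4 = (M₀x³/(6L)-M₀(x-a)²/2+C₁x)/EI  [x>a] with C₁=M₀(3b²-L²)/(6L)=-10 = ((-18)·(15/2)³/(6·10)-(-18)·((15/2)-(10/3))²/2+(-10)·(15/2))/10000 = -29/6400 m
Superposition: y = Σ y_i = 42157/460800 m ≈ 0.091487 m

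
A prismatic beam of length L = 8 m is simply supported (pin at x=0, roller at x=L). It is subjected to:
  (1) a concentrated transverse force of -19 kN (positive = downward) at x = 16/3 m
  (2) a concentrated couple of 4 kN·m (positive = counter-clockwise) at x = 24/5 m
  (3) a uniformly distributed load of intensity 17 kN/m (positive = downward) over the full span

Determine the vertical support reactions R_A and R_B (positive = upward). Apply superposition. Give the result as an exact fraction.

Load 1 — point force P=-19 kN at a=16/3 m (b=L-a=8/3):
  R_A = Pb/L = (-19)·(8/3)/8 = -19/3 kN
  R_B = Pa/L = (-19)·(16/3)/8 = -38/3 kN
Load 2 — applied couple M₀=4 kN·m at a=24/5 m (b=L-a=16/5):
  R_A = M₀/L = 4/8 = 1/2 kN
  R_B = -M₀/L = -4/8 = -1/2 kN
Load 3 — uniform load w=17 kN/m over full span:
  R_A = wL/2 = 17·8/2 = 68 kN
  R_B = wL/2 = 17·8/2 = 68 kN
Superposition: R_A = 373/6 kN, R_B = 329/6 kN

R_A = 373/6 kN, R_B = 329/6 kN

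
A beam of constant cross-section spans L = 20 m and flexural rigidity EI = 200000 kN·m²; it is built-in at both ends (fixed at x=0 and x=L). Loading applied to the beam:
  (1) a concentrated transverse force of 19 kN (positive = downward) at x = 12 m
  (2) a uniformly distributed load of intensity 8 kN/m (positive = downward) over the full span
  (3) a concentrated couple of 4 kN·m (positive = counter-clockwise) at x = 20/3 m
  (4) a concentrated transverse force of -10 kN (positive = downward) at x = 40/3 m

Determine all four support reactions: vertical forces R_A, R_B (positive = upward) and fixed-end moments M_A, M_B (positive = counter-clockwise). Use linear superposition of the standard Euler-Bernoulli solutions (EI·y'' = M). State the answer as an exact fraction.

R_A = 284722/3375 kN, M_A = 194624/675 kN·m, R_B = 285653/3375 kN, M_B = -196036/675 kN·m

Load 1 — point force P=19 kN at a=12 m (b=L-a=8):
  R_A = Pb²(3a+b)/L³ = 19·8²·(3·12+8)/20³ = 836/125 kN
  M_A = Pab²/L² = 19·12·8²/20² = 912/25 kN·m
  R_B = Pa²(a+3b)/L³ = 19·12²·(12+3·8)/20³ = 1539/125 kN
  M_B = -Pa²b/L² = -19·12²·8/20² = -1368/25 kN·m
Load 2 — uniform load w=8 kN/m over full span:
  R_A = wL/2 = 8·20/2 = 80 kN
  M_A = wL²/12 = 8·20²/12 = 800/3 kN·m
  R_B = wL/2 = 8·20/2 = 80 kN
  M_B = -wL²/12 = -8·20²/12 = -800/3 kN·m
Load 3 — applied couple M₀=4 kN·m at a=20/3 m (b=L-a=40/3):
  R_A = 6M₀ab/L³ = 6·4·(20/3)·(40/3)/20³ = 4/15 kN
  M_A = M₀b(2a-b)/L² = 4·(40/3)·(2·(20/3)-(40/3))/20² = 0 kN·m
  R_B = -6M₀ab/L³ = -6·4·(20/3)·(40/3)/20³ = -4/15 kN
  M_B = M₀a(2b-a)/L² = 4·(20/3)·(2·(40/3)-(20/3))/20² = 4/3 kN·m
Load 4 — point force P=-10 kN at a=40/3 m (b=L-a=20/3):
  R_A = Pb²(3a+b)/L³ = (-10)·(20/3)²·(3·(40/3)+(20/3))/20³ = -70/27 kN
  M_A = Pab²/L² = (-10)·(40/3)·(20/3)²/20² = -400/27 kN·m
  R_B = Pa²(a+3b)/L³ = (-10)·(40/3)²·((40/3)+3·(20/3))/20³ = -200/27 kN
  M_B = -Pa²b/L² = -(-10)·(40/3)²·(20/3)/20² = 800/27 kN·m
Superposition: R_A = 284722/3375 kN, M_A = 194624/675 kN·m, R_B = 285653/3375 kN, M_B = -196036/675 kN·m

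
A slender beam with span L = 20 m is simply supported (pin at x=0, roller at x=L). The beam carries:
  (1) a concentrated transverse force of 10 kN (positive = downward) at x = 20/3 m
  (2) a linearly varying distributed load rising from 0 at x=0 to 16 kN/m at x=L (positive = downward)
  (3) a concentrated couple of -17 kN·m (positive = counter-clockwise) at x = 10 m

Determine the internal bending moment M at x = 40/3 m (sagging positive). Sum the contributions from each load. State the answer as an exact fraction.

M(40/3) = 34259/81 kN·m

Load 1 — point force P=10 kN at a=20/3 m (b=L-a=40/3):
  M_1 = Pa(L-x)/L  [x>a] = 10·(20/3)·(20-(40/3))/20 = 200/9 kN·m
Load 2 — triangular load w₀=16 kN/m (0→w₀ over full span):
  M_2 = w₀Lx/6 - w₀x³/(6L) = 16·20·(40/3)/6 - 16·(40/3)³/(6·20) = 32000/81 kN·m
Load 3 — applied couple M₀=-17 kN·m at a=10 m (b=L-a=10):
  M_3 = M₀x/L - M₀  [x>a] = (-17)·(40/3)/20 - (-17) = 17/3 kN·m
Superposition: M = Σ M_i = 34259/81 kN·m ≈ 422.950617 kN·m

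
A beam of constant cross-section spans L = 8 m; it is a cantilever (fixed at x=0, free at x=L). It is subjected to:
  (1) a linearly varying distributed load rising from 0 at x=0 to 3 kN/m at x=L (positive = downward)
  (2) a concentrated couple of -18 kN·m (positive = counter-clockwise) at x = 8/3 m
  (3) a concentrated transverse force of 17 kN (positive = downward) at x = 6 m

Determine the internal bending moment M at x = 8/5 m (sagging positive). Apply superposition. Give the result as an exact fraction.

M(8/5) = -17232/125 kN·m

Load 1 — triangular load w₀=3 kN/m (0→w₀ over full span):
  M_1 = w₀Lx/2 - w₀L²/3 - w₀x³/(6L) = 3·8·(8/5)/2 - 3·8²/3 - 3·(8/5)³/(6·8) = -5632/125 kN·m
Load 2 — applied couple M₀=-18 kN·m at a=8/3 m (b=L-a=16/3):
  M_2 = M₀  [x≤a] = (-18) = -18 kN·m
Load 3 — point force P=17 kN at a=6 m (b=L-a=2):
  M_3 = -P(a-x)  [x≤a] = -17·(6-(8/5)) = -374/5 kN·m
Superposition: M = Σ M_i = -17232/125 kN·m ≈ -137.856000 kN·m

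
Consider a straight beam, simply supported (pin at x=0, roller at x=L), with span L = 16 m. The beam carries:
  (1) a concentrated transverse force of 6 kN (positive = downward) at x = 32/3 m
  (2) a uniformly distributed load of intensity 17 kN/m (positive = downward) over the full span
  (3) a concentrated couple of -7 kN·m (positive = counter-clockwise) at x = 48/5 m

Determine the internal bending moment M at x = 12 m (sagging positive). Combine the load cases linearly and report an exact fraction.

Load 1 — point force P=6 kN at a=32/3 m (b=L-a=16/3):
  M_1 = Pa(L-x)/L  [x>a] = 6·(32/3)·(16-12)/16 = 16 kN·m
Load 2 — uniform load w=17 kN/m over full span:
  M_2 = wx(L-x)/2 = 17·12·(16-12)/2 = 408 kN·m
Load 3 — applied couple M₀=-7 kN·m at a=48/5 m (b=L-a=32/5):
  M_3 = M₀x/L - M₀  [x>a] = (-7)·12/16 - (-7) = 7/4 kN·m
Superposition: M = Σ M_i = 1703/4 kN·m ≈ 425.750000 kN·m

M(12) = 1703/4 kN·m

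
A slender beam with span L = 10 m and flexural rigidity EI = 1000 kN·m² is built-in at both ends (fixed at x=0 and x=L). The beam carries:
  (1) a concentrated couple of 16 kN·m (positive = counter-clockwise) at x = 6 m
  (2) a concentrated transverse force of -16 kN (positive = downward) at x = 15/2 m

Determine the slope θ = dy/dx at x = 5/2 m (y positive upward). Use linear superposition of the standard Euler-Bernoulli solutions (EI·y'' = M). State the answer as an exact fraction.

θ(5/2) = 427/80000 rad

Load 1 — applied couple M₀=16 kN·m at a=6 m (b=L-a=4):
  θ_1 = (R_Ax²/2 - M_Ax)/EI  [x≤a] with R_A=288/125, M_A=128/25 = ((288/125)·(5/2)²/2 - (128/25)·(5/2))/1000 = -7/1250 rad
Load 2 — point force P=-16 kN at a=15/2 m (b=L-a=5/2):
  θ_2 = -Pb²x(2aL-(3a+b)x)/(2L³EI)  [x≤a] = -(-16)·(5/2)²·(5/2)·(2·(15/2)·10-(3·(15/2)+(5/2))·(5/2))/(2·10³·1000) = 7/640 rad
Superposition: θ = Σ θ_i = 427/80000 rad ≈ 0.005338 rad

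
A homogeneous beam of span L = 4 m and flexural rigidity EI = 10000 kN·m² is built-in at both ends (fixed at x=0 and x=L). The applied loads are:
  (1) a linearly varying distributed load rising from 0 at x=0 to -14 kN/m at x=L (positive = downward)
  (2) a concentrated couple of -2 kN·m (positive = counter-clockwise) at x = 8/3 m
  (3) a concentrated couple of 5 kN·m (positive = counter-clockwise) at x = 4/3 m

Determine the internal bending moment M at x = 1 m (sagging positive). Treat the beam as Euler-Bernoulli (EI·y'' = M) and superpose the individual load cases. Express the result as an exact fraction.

M(1) = 79/60 kN·m

Load 1 — triangular load w₀=-14 kN/m (0→w₀ over full span):
  M_1 = 3w₀Lx/20 - w₀L²/30 - w₀x³/(6L) = 3·(-14)·4·1/20 - (-14)·4²/30 - (-14)·1³/(6·4) = -7/20 kN·m
Load 2 — applied couple M₀=-2 kN·m at a=8/3 m (b=L-a=4/3):
  M_2 = R_Ax - M_A  [x≤a] with R_A=-2/3, M_A=-2/3 = (-2/3)·1 - (-2/3) = 0 kN·m
Load 3 — applied couple M₀=5 kN·m at a=4/3 m (b=L-a=8/3):
  M_3 = R_Ax - M_A  [x≤a] with R_A=5/3, M_A=0 = (5/3)·1 - 0 = 5/3 kN·m
Superposition: M = Σ M_i = 79/60 kN·m ≈ 1.316667 kN·m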